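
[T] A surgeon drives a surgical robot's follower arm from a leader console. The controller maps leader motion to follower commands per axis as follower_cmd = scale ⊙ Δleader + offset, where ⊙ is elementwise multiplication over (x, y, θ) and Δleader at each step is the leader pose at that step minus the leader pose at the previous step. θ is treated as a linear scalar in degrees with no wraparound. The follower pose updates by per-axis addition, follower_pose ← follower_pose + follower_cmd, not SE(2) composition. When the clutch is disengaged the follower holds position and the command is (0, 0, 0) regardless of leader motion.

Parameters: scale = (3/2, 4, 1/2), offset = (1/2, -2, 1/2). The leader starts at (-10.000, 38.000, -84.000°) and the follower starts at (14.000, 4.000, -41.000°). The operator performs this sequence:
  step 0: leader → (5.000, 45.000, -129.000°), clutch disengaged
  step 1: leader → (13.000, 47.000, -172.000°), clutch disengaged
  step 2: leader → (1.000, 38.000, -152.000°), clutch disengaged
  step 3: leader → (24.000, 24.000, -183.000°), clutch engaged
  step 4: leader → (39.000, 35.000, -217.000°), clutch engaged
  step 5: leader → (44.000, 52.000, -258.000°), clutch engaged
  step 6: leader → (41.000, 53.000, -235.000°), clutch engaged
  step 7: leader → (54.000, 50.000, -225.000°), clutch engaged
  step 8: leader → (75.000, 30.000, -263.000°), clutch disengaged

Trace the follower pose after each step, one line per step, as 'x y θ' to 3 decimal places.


step 0: Δleader=(15.000, 7.000, -45.000°), disengaged; cmd=(0,0,0) → follower holds at (14.000, 4.000, -41.000°)
step 1: Δleader=(8.000, 2.000, -43.000°), disengaged; cmd=(0,0,0) → follower holds at (14.000, 4.000, -41.000°)
step 2: Δleader=(-12.000, -9.000, 20.000°), disengaged; cmd=(0,0,0) → follower holds at (14.000, 4.000, -41.000°)
step 3: Δleader=(23.000, -14.000, -31.000°), engaged; cmd=(35.000, -58.000, -15.000°) → follower=(49.000, -54.000, -56.000°)
step 4: Δleader=(15.000, 11.000, -34.000°), engaged; cmd=(23.000, 42.000, -16.500°) → follower=(72.000, -12.000, -72.500°)
step 5: Δleader=(5.000, 17.000, -41.000°), engaged; cmd=(8.000, 66.000, -20.000°) → follower=(80.000, 54.000, -92.500°)
step 6: Δleader=(-3.000, 1.000, 23.000°), engaged; cmd=(-4.000, 2.000, 12.000°) → follower=(76.000, 56.000, -80.500°)
step 7: Δleader=(13.000, -3.000, 10.000°), engaged; cmd=(20.000, -14.000, 5.500°) → follower=(96.000, 42.000, -75.000°)
step 8: Δleader=(21.000, -20.000, -38.000°), disengaged; cmd=(0,0,0) → follower holds at (96.000, 42.000, -75.000°)

14.000 4.000 -41.000
14.000 4.000 -41.000
14.000 4.000 -41.000
49.000 -54.000 -56.000
72.000 -12.000 -72.500
80.000 54.000 -92.500
76.000 56.000 -80.500
96.000 42.000 -75.000
96.000 42.000 -75.000


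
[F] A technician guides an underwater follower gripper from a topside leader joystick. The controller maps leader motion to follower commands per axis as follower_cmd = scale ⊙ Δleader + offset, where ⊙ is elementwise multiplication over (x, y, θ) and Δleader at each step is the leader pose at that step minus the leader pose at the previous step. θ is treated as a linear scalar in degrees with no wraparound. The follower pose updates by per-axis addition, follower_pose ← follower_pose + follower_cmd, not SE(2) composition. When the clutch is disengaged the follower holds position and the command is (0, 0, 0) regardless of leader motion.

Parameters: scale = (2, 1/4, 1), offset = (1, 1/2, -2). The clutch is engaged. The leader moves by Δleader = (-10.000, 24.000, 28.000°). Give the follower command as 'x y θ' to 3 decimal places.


-19.000 6.500 26.000

axis x: 2·-10.000 + 1 = -19.000
axis y: 1/4·24.000 + 1/2 = 6.500
axis θ: 1·28.000 + -2 = 26.000


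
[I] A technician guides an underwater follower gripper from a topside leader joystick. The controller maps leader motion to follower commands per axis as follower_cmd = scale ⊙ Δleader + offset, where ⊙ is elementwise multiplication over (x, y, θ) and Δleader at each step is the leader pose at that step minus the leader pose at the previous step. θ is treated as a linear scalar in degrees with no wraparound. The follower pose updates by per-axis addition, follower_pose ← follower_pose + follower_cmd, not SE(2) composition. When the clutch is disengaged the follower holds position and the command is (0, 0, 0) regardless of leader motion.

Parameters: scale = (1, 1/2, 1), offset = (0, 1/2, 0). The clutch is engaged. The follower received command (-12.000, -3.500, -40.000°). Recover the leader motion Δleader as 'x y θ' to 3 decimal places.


-12.000 -8.000 -40.000

axis x: (-12.000 − 0) / (1) = -12.000
axis y: (-3.500 − 1/2) / (1/2) = -8.000
axis θ: (-40.000 − 0) / (1) = -40.000


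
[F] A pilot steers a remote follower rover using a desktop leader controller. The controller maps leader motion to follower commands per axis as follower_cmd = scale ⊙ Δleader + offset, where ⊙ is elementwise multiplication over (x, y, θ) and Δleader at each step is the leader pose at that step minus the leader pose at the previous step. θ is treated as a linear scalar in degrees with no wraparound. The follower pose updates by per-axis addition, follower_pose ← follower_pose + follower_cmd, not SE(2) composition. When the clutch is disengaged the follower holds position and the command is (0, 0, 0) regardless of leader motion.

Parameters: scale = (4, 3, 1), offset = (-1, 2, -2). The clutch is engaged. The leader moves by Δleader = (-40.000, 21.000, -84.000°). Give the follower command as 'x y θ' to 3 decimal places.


axis x: 4·-40.000 + -1 = -161.000
axis y: 3·21.000 + 2 = 65.000
axis θ: 1·-84.000 + -2 = -86.000

-161.000 65.000 -86.000


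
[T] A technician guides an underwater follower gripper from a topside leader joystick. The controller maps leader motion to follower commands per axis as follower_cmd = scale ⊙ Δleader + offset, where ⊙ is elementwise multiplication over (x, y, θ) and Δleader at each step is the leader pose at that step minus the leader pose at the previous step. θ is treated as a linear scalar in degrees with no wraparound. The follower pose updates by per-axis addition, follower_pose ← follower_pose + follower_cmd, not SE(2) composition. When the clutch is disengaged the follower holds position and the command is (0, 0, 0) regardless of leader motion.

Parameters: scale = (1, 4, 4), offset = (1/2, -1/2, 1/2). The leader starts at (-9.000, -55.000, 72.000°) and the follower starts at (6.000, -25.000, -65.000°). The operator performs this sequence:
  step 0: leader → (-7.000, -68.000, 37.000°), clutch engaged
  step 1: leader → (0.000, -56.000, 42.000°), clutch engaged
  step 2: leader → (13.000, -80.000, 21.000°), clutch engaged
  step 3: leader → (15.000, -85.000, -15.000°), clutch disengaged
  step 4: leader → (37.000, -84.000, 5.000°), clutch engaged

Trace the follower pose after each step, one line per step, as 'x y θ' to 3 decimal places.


step 0: Δleader=(2.000, -13.000, -35.000°), engaged; cmd=(2.500, -52.500, -139.500°) → follower=(8.500, -77.500, -204.500°)
step 1: Δleader=(7.000, 12.000, 5.000°), engaged; cmd=(7.500, 47.500, 20.500°) → follower=(16.000, -30.000, -184.000°)
step 2: Δleader=(13.000, -24.000, -21.000°), engaged; cmd=(13.500, -96.500, -83.500°) → follower=(29.500, -126.500, -267.500°)
step 3: Δleader=(2.000, -5.000, -36.000°), disengaged; cmd=(0,0,0) → follower holds at (29.500, -126.500, -267.500°)
step 4: Δleader=(22.000, 1.000, 20.000°), engaged; cmd=(22.500, 3.500, 80.500°) → follower=(52.000, -123.000, -187.000°)

8.500 -77.500 -204.500
16.000 -30.000 -184.000
29.500 -126.500 -267.500
29.500 -126.500 -267.500
52.000 -123.000 -187.000


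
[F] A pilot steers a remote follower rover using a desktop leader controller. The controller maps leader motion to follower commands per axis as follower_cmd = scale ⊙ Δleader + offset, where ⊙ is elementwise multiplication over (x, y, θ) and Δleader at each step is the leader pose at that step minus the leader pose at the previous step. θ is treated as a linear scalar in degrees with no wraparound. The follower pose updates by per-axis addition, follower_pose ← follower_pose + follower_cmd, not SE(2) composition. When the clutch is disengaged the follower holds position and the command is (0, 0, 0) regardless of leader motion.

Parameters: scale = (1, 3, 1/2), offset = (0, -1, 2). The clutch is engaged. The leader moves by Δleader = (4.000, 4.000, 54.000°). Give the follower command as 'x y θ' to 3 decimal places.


4.000 11.000 29.000

axis x: 1·4.000 + 0 = 4.000
axis y: 3·4.000 + -1 = 11.000
axis θ: 1/2·54.000 + 2 = 29.000


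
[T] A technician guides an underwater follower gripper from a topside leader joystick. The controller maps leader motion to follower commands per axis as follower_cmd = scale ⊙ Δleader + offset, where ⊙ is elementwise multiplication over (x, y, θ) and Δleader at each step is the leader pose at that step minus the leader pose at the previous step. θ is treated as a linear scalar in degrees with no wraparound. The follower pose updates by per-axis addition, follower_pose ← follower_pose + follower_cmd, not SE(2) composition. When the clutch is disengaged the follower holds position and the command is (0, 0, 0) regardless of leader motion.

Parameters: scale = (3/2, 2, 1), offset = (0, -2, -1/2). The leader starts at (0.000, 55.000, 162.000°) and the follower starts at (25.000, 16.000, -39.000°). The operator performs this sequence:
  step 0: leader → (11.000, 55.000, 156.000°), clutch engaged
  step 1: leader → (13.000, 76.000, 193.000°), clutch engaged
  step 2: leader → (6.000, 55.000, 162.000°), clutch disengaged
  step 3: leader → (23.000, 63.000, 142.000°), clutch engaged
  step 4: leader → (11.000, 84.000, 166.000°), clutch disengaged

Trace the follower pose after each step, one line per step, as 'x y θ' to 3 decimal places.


step 0: Δleader=(11.000, 0.000, -6.000°), engaged; cmd=(16.500, -2.000, -6.500°) → follower=(41.500, 14.000, -45.500°)
step 1: Δleader=(2.000, 21.000, 37.000°), engaged; cmd=(3.000, 40.000, 36.500°) → follower=(44.500, 54.000, -9.000°)
step 2: Δleader=(-7.000, -21.000, -31.000°), disengaged; cmd=(0,0,0) → follower holds at (44.500, 54.000, -9.000°)
step 3: Δleader=(17.000, 8.000, -20.000°), engaged; cmd=(25.500, 14.000, -20.500°) → follower=(70.000, 68.000, -29.500°)
step 4: Δleader=(-12.000, 21.000, 24.000°), disengaged; cmd=(0,0,0) → follower holds at (70.000, 68.000, -29.500°)

41.500 14.000 -45.500
44.500 54.000 -9.000
44.500 54.000 -9.000
70.000 68.000 -29.500
70.000 68.000 -29.500


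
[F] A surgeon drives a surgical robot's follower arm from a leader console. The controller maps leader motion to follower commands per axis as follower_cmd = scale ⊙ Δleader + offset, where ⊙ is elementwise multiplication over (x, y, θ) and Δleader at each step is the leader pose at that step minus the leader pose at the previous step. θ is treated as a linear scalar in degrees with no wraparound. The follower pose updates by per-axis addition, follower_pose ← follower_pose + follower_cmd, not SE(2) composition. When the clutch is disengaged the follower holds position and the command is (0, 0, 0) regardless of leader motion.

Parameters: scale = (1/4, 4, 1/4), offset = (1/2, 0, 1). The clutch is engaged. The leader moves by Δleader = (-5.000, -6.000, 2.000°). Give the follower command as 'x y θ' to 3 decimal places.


axis x: 1/4·-5.000 + 1/2 = -0.750
axis y: 4·-6.000 + 0 = -24.000
axis θ: 1/4·2.000 + 1 = 1.500

-0.750 -24.000 1.500


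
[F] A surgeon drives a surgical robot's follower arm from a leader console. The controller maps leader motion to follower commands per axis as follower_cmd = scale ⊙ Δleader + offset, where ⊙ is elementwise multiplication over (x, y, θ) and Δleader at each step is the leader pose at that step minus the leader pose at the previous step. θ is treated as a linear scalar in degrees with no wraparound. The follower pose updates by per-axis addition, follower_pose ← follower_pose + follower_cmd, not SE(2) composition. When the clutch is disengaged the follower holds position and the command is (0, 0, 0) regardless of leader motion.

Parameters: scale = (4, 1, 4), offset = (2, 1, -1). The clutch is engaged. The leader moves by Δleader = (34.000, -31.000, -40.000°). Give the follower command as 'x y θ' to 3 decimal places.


138.000 -30.000 -161.000

axis x: 4·34.000 + 2 = 138.000
axis y: 1·-31.000 + 1 = -30.000
axis θ: 4·-40.000 + -1 = -161.000


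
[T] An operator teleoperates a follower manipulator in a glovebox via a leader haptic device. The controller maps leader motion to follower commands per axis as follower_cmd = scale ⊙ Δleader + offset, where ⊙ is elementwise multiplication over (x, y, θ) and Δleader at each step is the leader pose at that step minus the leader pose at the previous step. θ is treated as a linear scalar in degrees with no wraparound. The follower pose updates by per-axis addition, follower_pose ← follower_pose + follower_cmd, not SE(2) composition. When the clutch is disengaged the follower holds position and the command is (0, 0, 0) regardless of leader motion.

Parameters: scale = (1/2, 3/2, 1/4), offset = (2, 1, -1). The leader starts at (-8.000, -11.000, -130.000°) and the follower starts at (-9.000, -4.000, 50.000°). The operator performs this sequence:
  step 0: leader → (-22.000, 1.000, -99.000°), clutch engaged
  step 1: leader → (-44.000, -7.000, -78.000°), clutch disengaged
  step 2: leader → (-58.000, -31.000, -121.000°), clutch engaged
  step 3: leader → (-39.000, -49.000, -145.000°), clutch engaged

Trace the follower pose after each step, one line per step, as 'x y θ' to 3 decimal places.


-14.000 15.000 56.750
-14.000 15.000 56.750
-19.000 -20.000 45.000
-7.500 -46.000 38.000

step 0: Δleader=(-14.000, 12.000, 31.000°), engaged; cmd=(-5.000, 19.000, 6.750°) → follower=(-14.000, 15.000, 56.750°)
step 1: Δleader=(-22.000, -8.000, 21.000°), disengaged; cmd=(0,0,0) → follower holds at (-14.000, 15.000, 56.750°)
step 2: Δleader=(-14.000, -24.000, -43.000°), engaged; cmd=(-5.000, -35.000, -11.750°) → follower=(-19.000, -20.000, 45.000°)
step 3: Δleader=(19.000, -18.000, -24.000°), engaged; cmd=(11.500, -26.000, -7.000°) → follower=(-7.500, -46.000, 38.000°)


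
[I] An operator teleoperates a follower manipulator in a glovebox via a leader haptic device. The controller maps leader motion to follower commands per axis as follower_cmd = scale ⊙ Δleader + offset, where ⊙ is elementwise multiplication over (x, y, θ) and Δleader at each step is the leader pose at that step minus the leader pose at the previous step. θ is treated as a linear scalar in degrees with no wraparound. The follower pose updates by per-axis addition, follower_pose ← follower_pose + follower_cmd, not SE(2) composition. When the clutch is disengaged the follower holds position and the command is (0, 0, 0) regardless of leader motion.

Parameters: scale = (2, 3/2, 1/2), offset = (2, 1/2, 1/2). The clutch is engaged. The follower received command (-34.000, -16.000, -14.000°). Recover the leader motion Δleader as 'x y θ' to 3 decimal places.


axis x: (-34.000 − 2) / (2) = -18.000
axis y: (-16.000 − 1/2) / (3/2) = -11.000
axis θ: (-14.000 − 1/2) / (1/2) = -29.000

-18.000 -11.000 -29.000


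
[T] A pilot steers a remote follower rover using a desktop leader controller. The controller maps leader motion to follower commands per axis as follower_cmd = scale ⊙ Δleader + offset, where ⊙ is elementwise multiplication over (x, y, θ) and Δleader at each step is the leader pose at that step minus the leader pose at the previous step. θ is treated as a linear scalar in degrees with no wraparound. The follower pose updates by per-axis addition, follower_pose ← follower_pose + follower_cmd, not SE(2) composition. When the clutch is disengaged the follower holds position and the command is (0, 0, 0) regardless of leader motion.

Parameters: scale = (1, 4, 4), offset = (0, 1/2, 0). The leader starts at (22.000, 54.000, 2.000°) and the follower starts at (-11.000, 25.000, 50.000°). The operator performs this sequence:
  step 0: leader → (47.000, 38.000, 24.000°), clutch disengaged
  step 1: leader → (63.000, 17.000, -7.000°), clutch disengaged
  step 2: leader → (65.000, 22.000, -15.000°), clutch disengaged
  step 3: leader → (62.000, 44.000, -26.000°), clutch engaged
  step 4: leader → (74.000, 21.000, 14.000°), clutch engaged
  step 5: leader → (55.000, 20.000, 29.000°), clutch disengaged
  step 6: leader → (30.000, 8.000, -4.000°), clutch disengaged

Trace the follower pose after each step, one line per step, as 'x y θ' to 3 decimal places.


-11.000 25.000 50.000
-11.000 25.000 50.000
-11.000 25.000 50.000
-14.000 113.500 6.000
-2.000 22.000 166.000
-2.000 22.000 166.000
-2.000 22.000 166.000

step 0: Δleader=(25.000, -16.000, 22.000°), disengaged; cmd=(0,0,0) → follower holds at (-11.000, 25.000, 50.000°)
step 1: Δleader=(16.000, -21.000, -31.000°), disengaged; cmd=(0,0,0) → follower holds at (-11.000, 25.000, 50.000°)
step 2: Δleader=(2.000, 5.000, -8.000°), disengaged; cmd=(0,0,0) → follower holds at (-11.000, 25.000, 50.000°)
step 3: Δleader=(-3.000, 22.000, -11.000°), engaged; cmd=(-3.000, 88.500, -44.000°) → follower=(-14.000, 113.500, 6.000°)
step 4: Δleader=(12.000, -23.000, 40.000°), engaged; cmd=(12.000, -91.500, 160.000°) → follower=(-2.000, 22.000, 166.000°)
step 5: Δleader=(-19.000, -1.000, 15.000°), disengaged; cmd=(0,0,0) → follower holds at (-2.000, 22.000, 166.000°)
step 6: Δleader=(-25.000, -12.000, -33.000°), disengaged; cmd=(0,0,0) → follower holds at (-2.000, 22.000, 166.000°)


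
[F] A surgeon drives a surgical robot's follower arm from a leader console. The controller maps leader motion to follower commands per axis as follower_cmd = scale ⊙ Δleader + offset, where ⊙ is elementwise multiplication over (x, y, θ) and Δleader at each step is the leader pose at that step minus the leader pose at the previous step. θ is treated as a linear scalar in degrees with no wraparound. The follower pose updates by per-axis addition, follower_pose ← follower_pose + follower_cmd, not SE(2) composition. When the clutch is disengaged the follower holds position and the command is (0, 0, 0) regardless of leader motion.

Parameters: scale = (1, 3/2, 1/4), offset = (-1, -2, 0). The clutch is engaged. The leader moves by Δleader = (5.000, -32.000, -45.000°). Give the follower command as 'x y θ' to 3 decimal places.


4.000 -50.000 -11.250

axis x: 1·5.000 + -1 = 4.000
axis y: 3/2·-32.000 + -2 = -50.000
axis θ: 1/4·-45.000 + 0 = -11.250


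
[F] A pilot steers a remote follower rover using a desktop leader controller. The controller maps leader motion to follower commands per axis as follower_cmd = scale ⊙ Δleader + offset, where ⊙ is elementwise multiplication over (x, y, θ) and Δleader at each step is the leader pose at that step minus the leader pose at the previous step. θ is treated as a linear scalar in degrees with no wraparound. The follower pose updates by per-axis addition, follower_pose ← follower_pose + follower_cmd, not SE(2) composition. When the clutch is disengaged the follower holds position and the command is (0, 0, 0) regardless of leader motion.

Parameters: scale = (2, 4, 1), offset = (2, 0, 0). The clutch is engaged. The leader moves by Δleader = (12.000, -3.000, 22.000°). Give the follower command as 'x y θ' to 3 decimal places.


axis x: 2·12.000 + 2 = 26.000
axis y: 4·-3.000 + 0 = -12.000
axis θ: 1·22.000 + 0 = 22.000

26.000 -12.000 22.000


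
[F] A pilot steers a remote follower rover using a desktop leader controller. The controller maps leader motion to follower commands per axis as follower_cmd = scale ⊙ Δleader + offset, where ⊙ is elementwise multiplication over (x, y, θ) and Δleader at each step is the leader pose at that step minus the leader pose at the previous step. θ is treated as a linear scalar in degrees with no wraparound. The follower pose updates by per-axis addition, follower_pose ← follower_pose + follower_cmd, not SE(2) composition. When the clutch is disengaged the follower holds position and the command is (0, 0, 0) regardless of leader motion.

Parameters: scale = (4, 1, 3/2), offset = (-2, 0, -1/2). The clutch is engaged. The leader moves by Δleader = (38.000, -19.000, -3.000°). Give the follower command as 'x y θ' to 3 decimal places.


axis x: 4·38.000 + -2 = 150.000
axis y: 1·-19.000 + 0 = -19.000
axis θ: 3/2·-3.000 + -1/2 = -5.000

150.000 -19.000 -5.000


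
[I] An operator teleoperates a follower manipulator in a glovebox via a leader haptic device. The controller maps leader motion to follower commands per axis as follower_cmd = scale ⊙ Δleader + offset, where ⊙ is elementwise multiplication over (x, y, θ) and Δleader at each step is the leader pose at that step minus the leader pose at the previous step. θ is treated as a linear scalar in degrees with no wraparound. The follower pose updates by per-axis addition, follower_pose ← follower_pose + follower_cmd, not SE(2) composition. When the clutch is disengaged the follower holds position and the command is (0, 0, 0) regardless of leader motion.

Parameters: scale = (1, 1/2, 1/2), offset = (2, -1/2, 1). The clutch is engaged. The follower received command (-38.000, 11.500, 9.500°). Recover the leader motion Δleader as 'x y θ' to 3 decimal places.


axis x: (-38.000 − 2) / (1) = -40.000
axis y: (11.500 − -1/2) / (1/2) = 24.000
axis θ: (9.500 − 1) / (1/2) = 17.000

-40.000 24.000 17.000


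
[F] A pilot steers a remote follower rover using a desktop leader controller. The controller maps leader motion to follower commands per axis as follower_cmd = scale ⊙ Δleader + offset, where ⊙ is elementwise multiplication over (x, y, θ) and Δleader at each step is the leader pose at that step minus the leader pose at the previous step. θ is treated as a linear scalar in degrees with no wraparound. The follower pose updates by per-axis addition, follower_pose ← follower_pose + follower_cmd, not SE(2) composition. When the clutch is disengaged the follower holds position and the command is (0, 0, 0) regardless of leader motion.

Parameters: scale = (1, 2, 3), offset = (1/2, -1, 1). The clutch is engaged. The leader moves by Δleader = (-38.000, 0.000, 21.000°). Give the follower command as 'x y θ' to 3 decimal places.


-37.500 -1.000 64.000

axis x: 1·-38.000 + 1/2 = -37.500
axis y: 2·0.000 + -1 = -1.000
axis θ: 3·21.000 + 1 = 64.000


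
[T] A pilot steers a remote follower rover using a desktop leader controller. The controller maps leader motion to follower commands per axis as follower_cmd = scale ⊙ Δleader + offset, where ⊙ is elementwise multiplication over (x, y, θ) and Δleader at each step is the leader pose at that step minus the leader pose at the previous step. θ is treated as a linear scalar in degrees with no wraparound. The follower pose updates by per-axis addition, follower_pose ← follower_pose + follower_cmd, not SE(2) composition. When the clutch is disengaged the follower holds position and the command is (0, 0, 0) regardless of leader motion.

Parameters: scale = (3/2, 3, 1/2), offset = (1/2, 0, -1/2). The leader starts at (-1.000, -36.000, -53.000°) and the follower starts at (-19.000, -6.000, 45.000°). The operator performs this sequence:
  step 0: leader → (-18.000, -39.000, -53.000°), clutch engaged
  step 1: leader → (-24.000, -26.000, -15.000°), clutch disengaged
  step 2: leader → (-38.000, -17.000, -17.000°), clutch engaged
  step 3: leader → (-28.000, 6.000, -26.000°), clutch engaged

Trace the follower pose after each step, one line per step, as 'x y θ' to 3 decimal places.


step 0: Δleader=(-17.000, -3.000, 0.000°), engaged; cmd=(-25.000, -9.000, -0.500°) → follower=(-44.000, -15.000, 44.500°)
step 1: Δleader=(-6.000, 13.000, 38.000°), disengaged; cmd=(0,0,0) → follower holds at (-44.000, -15.000, 44.500°)
step 2: Δleader=(-14.000, 9.000, -2.000°), engaged; cmd=(-20.500, 27.000, -1.500°) → follower=(-64.500, 12.000, 43.000°)
step 3: Δleader=(10.000, 23.000, -9.000°), engaged; cmd=(15.500, 69.000, -5.000°) → follower=(-49.000, 81.000, 38.000°)

-44.000 -15.000 44.500
-44.000 -15.000 44.500
-64.500 12.000 43.000
-49.000 81.000 38.000


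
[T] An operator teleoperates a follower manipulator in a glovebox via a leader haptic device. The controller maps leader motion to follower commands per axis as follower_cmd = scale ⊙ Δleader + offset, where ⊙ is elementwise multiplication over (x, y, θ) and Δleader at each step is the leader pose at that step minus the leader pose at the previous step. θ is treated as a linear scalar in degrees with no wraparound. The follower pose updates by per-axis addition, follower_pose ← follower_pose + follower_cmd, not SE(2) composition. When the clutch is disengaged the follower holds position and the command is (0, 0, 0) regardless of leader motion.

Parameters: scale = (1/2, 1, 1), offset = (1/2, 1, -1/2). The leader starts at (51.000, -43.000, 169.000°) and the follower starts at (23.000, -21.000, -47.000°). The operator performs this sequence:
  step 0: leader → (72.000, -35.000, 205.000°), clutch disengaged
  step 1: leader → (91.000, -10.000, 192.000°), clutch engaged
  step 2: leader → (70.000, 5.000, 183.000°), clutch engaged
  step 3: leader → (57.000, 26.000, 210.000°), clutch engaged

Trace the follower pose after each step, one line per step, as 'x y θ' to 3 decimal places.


23.000 -21.000 -47.000
33.000 5.000 -60.500
23.000 21.000 -70.000
17.000 43.000 -43.500

step 0: Δleader=(21.000, 8.000, 36.000°), disengaged; cmd=(0,0,0) → follower holds at (23.000, -21.000, -47.000°)
step 1: Δleader=(19.000, 25.000, -13.000°), engaged; cmd=(10.000, 26.000, -13.500°) → follower=(33.000, 5.000, -60.500°)
step 2: Δleader=(-21.000, 15.000, -9.000°), engaged; cmd=(-10.000, 16.000, -9.500°) → follower=(23.000, 21.000, -70.000°)
step 3: Δleader=(-13.000, 21.000, 27.000°), engaged; cmd=(-6.000, 22.000, 26.500°) → follower=(17.000, 43.000, -43.500°)


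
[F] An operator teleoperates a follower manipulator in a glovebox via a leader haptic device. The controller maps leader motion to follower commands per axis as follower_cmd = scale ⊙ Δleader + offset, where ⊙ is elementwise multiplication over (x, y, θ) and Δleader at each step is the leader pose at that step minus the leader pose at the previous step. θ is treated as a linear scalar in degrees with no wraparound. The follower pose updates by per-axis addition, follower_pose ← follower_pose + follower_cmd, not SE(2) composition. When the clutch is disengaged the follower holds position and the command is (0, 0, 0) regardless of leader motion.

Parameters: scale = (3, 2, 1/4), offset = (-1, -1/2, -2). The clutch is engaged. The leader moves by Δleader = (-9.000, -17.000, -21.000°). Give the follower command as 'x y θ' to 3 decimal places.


axis x: 3·-9.000 + -1 = -28.000
axis y: 2·-17.000 + -1/2 = -34.500
axis θ: 1/4·-21.000 + -2 = -7.250

-28.000 -34.500 -7.250


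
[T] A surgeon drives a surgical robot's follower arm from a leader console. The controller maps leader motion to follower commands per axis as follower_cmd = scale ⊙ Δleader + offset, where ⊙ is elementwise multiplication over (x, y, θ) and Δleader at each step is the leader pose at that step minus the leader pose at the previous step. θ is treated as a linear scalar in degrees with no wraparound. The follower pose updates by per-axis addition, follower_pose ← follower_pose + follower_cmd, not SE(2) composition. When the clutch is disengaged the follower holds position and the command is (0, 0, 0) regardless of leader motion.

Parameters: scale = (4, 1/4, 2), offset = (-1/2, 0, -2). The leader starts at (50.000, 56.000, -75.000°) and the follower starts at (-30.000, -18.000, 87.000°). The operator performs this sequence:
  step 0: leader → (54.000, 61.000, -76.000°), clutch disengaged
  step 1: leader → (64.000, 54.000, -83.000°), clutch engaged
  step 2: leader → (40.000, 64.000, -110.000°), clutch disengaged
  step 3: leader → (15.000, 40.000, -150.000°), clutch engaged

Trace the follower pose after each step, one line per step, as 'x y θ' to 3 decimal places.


step 0: Δleader=(4.000, 5.000, -1.000°), disengaged; cmd=(0,0,0) → follower holds at (-30.000, -18.000, 87.000°)
step 1: Δleader=(10.000, -7.000, -7.000°), engaged; cmd=(39.500, -1.750, -16.000°) → follower=(9.500, -19.750, 71.000°)
step 2: Δleader=(-24.000, 10.000, -27.000°), disengaged; cmd=(0,0,0) → follower holds at (9.500, -19.750, 71.000°)
step 3: Δleader=(-25.000, -24.000, -40.000°), engaged; cmd=(-100.500, -6.000, -82.000°) → follower=(-91.000, -25.750, -11.000°)

-30.000 -18.000 87.000
9.500 -19.750 71.000
9.500 -19.750 71.000
-91.000 -25.750 -11.000


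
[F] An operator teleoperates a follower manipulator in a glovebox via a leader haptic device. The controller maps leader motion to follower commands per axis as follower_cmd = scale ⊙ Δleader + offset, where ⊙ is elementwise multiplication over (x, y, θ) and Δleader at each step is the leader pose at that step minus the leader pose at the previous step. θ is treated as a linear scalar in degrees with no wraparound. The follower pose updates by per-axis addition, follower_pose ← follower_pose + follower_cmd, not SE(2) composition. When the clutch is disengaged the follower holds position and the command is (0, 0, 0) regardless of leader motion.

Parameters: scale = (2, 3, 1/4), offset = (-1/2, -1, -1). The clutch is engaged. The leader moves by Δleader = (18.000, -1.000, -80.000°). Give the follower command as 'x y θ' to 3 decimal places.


axis x: 2·18.000 + -1/2 = 35.500
axis y: 3·-1.000 + -1 = -4.000
axis θ: 1/4·-80.000 + -1 = -21.000

35.500 -4.000 -21.000


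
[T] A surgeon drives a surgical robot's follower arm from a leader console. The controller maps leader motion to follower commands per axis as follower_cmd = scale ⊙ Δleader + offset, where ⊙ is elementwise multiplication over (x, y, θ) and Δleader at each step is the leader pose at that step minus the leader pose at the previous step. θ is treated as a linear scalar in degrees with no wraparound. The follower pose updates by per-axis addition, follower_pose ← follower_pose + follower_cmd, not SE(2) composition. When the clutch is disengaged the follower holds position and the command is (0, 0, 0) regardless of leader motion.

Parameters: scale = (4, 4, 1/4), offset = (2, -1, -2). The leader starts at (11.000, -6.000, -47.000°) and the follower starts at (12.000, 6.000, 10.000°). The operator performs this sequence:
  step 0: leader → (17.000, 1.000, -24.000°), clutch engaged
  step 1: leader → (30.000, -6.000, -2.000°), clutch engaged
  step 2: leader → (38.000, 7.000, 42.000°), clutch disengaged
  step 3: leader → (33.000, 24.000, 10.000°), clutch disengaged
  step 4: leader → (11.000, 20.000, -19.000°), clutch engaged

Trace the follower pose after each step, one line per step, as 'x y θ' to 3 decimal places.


step 0: Δleader=(6.000, 7.000, 23.000°), engaged; cmd=(26.000, 27.000, 3.750°) → follower=(38.000, 33.000, 13.750°)
step 1: Δleader=(13.000, -7.000, 22.000°), engaged; cmd=(54.000, -29.000, 3.500°) → follower=(92.000, 4.000, 17.250°)
step 2: Δleader=(8.000, 13.000, 44.000°), disengaged; cmd=(0,0,0) → follower holds at (92.000, 4.000, 17.250°)
step 3: Δleader=(-5.000, 17.000, -32.000°), disengaged; cmd=(0,0,0) → follower holds at (92.000, 4.000, 17.250°)
step 4: Δleader=(-22.000, -4.000, -29.000°), engaged; cmd=(-86.000, -17.000, -9.250°) → follower=(6.000, -13.000, 8.000°)

38.000 33.000 13.750
92.000 4.000 17.250
92.000 4.000 17.250
92.000 4.000 17.250
6.000 -13.000 8.000


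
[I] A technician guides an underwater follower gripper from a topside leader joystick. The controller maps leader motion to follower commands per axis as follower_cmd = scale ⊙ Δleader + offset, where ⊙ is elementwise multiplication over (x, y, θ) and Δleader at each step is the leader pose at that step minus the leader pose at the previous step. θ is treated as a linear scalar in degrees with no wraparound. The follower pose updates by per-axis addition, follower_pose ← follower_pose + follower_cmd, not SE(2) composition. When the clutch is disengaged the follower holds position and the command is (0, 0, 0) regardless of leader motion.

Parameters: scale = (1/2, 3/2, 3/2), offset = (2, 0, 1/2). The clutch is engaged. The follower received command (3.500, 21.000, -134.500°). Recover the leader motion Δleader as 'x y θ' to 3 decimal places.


3.000 14.000 -90.000

axis x: (3.500 − 2) / (1/2) = 3.000
axis y: (21.000 − 0) / (3/2) = 14.000
axis θ: (-134.500 − 1/2) / (3/2) = -90.000


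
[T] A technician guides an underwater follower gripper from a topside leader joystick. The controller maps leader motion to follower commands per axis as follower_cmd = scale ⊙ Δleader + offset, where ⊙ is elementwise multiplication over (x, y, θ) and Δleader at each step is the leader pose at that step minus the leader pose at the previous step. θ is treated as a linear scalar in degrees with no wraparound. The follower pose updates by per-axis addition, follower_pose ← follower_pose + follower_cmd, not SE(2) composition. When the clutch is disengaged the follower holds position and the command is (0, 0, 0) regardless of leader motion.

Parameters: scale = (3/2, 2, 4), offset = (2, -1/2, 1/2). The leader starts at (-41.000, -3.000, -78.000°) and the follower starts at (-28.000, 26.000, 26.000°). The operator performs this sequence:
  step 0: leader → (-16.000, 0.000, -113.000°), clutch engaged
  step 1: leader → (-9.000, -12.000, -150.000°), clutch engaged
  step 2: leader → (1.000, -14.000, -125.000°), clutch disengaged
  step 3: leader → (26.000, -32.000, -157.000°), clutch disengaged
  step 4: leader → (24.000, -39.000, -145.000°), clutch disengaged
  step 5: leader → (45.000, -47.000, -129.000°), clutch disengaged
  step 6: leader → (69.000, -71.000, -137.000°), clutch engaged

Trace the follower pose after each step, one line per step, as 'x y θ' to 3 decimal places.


11.500 31.500 -113.500
24.000 7.000 -261.000
24.000 7.000 -261.000
24.000 7.000 -261.000
24.000 7.000 -261.000
24.000 7.000 -261.000
62.000 -41.500 -292.500

step 0: Δleader=(25.000, 3.000, -35.000°), engaged; cmd=(39.500, 5.500, -139.500°) → follower=(11.500, 31.500, -113.500°)
step 1: Δleader=(7.000, -12.000, -37.000°), engaged; cmd=(12.500, -24.500, -147.500°) → follower=(24.000, 7.000, -261.000°)
step 2: Δleader=(10.000, -2.000, 25.000°), disengaged; cmd=(0,0,0) → follower holds at (24.000, 7.000, -261.000°)
step 3: Δleader=(25.000, -18.000, -32.000°), disengaged; cmd=(0,0,0) → follower holds at (24.000, 7.000, -261.000°)
step 4: Δleader=(-2.000, -7.000, 12.000°), disengaged; cmd=(0,0,0) → follower holds at (24.000, 7.000, -261.000°)
step 5: Δleader=(21.000, -8.000, 16.000°), disengaged; cmd=(0,0,0) → follower holds at (24.000, 7.000, -261.000°)
step 6: Δleader=(24.000, -24.000, -8.000°), engaged; cmd=(38.000, -48.500, -31.500°) → follower=(62.000, -41.500, -292.500°)


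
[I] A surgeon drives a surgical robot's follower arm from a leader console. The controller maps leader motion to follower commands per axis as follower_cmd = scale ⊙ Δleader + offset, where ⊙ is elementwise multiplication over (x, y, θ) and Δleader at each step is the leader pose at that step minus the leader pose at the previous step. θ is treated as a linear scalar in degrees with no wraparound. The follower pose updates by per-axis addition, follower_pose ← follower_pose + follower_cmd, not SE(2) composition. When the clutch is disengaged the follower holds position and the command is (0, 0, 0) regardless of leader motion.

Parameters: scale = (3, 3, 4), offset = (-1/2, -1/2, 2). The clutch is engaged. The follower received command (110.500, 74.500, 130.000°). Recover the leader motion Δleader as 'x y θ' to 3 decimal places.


axis x: (110.500 − -1/2) / (3) = 37.000
axis y: (74.500 − -1/2) / (3) = 25.000
axis θ: (130.000 − 2) / (4) = 32.000

37.000 25.000 32.000


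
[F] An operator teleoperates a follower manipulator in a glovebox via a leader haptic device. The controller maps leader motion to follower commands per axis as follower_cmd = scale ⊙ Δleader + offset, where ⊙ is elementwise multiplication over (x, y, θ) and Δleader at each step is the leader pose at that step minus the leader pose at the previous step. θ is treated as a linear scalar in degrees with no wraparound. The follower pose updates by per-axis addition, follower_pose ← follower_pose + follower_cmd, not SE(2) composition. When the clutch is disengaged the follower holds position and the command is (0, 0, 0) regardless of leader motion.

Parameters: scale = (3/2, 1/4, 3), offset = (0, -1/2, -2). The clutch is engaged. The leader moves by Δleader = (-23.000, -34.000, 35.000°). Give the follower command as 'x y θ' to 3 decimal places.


-34.500 -9.000 103.000

axis x: 3/2·-23.000 + 0 = -34.500
axis y: 1/4·-34.000 + -1/2 = -9.000
axis θ: 3·35.000 + -2 = 103.000


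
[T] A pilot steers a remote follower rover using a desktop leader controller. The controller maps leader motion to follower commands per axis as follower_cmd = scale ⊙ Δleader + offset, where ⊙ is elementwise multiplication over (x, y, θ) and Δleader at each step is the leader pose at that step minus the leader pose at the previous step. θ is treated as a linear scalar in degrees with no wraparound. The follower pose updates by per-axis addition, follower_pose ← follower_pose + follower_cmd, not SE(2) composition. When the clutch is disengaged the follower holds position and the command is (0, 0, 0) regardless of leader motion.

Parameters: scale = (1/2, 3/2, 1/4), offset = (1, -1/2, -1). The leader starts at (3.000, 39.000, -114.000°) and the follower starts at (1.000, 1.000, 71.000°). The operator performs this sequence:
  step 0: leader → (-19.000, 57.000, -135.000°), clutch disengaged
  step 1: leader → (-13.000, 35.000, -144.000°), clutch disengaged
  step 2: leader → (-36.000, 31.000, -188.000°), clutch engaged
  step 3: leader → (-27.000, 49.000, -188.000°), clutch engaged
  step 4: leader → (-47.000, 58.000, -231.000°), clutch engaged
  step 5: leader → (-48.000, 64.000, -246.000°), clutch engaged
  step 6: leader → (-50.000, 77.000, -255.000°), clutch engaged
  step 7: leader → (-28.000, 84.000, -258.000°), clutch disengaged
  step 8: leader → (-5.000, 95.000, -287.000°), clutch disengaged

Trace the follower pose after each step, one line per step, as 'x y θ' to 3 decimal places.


step 0: Δleader=(-22.000, 18.000, -21.000°), disengaged; cmd=(0,0,0) → follower holds at (1.000, 1.000, 71.000°)
step 1: Δleader=(6.000, -22.000, -9.000°), disengaged; cmd=(0,0,0) → follower holds at (1.000, 1.000, 71.000°)
step 2: Δleader=(-23.000, -4.000, -44.000°), engaged; cmd=(-10.500, -6.500, -12.000°) → follower=(-9.500, -5.500, 59.000°)
step 3: Δleader=(9.000, 18.000, 0.000°), engaged; cmd=(5.500, 26.500, -1.000°) → follower=(-4.000, 21.000, 58.000°)
step 4: Δleader=(-20.000, 9.000, -43.000°), engaged; cmd=(-9.000, 13.000, -11.750°) → follower=(-13.000, 34.000, 46.250°)
step 5: Δleader=(-1.000, 6.000, -15.000°), engaged; cmd=(0.500, 8.500, -4.750°) → follower=(-12.500, 42.500, 41.500°)
step 6: Δleader=(-2.000, 13.000, -9.000°), engaged; cmd=(0.000, 19.000, -3.250°) → follower=(-12.500, 61.500, 38.250°)
step 7: Δleader=(22.000, 7.000, -3.000°), disengaged; cmd=(0,0,0) → follower holds at (-12.500, 61.500, 38.250°)
step 8: Δleader=(23.000, 11.000, -29.000°), disengaged; cmd=(0,0,0) → follower holds at (-12.500, 61.500, 38.250°)

1.000 1.000 71.000
1.000 1.000 71.000
-9.500 -5.500 59.000
-4.000 21.000 58.000
-13.000 34.000 46.250
-12.500 42.500 41.500
-12.500 61.500 38.250
-12.500 61.500 38.250
-12.500 61.500 38.250
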